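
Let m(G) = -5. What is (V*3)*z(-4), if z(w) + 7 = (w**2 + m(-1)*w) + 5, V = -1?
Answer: -102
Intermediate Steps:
z(w) = -2 + w**2 - 5*w (z(w) = -7 + ((w**2 - 5*w) + 5) = -7 + (5 + w**2 - 5*w) = -2 + w**2 - 5*w)
(V*3)*z(-4) = (-1*3)*(-2 + (-4)**2 - 5*(-4)) = -3*(-2 + 16 + 20) = -3*34 = -102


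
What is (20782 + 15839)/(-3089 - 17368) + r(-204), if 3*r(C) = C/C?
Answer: -9934/6819 ≈ -1.4568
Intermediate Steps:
r(C) = 1/3 (r(C) = (C/C)/3 = (1/3)*1 = 1/3)
(20782 + 15839)/(-3089 - 17368) + r(-204) = (20782 + 15839)/(-3089 - 17368) + 1/3 = 36621/(-20457) + 1/3 = 36621*(-1/20457) + 1/3 = -4069/2273 + 1/3 = -9934/6819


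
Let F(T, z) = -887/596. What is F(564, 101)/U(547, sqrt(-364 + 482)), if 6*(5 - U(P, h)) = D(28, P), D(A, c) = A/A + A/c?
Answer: -1455567/4718830 ≈ -0.30846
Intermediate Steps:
D(A, c) = 1 + A/c
U(P, h) = 5 - (28 + P)/(6*P)
F(T, z) = -887/596 (F(T, z) = -887*1/596 = -887/596)
F(564, 101)/U(547, sqrt(-364 + 482)) = -887*3282/(-28 + 29*547)/596 = -887*3282/(-28 + 15863)/596 = -887/(596*((1/6)*(1/547)*15835)) = -887/(596*15835/3282) = -887/596*3282/15835 = -1455567/4718830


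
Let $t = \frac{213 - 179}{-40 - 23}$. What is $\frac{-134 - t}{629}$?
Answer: $- \frac{8408}{39627} \approx -0.21218$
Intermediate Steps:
$t = - \frac{34}{63}$ ($t = \frac{34}{-63} = 34 \left(- \frac{1}{63}\right) = - \frac{34}{63} \approx -0.53968$)
$\frac{-134 - t}{629} = \frac{-134 - - \frac{34}{63}}{629} = \left(-134 + \frac{34}{63}\right) \frac{1}{629} = \left(- \frac{8408}{63}\right) \frac{1}{629} = - \frac{8408}{39627}$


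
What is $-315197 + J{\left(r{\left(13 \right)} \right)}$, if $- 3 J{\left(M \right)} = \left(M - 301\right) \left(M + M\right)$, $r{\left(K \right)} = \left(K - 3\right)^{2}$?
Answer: $-301797$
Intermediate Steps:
$r{\left(K \right)} = \left(-3 + K\right)^{2}$
$J{\left(M \right)} = - \frac{2 M \left(-301 + M\right)}{3}$ ($J{\left(M \right)} = - \frac{\left(M - 301\right) \left(M + M\right)}{3} = - \frac{\left(-301 + M\right) 2 M}{3} = - \frac{2 M \left(-301 + M\right)}{3}$)
$-315197 + J{\left(r{\left(13 \right)} \right)} = -315197 + \frac{2 \left(-3 + 13\right)^{2} \left(301 - \left(-3 + 13\right)^{2}\right)}{3} = -315197 + \frac{2 \cdot 10^{2} \left(301 - 10^{2}\right)}{3} = -315197 + \frac{2}{3} \cdot 100 \left(301 - 100\right) = -315197 + \frac{2}{3} \cdot 100 \cdot 201 = -315197 + 13400 = -301797$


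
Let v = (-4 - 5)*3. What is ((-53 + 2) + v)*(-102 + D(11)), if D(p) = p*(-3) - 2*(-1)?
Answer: 10374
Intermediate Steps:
v = -27 (v = -9*3 = -27)
D(p) = 2 - 3*p (D(p) = -3*p + 2 = 2 - 3*p)
((-53 + 2) + v)*(-102 + D(11)) = ((-53 + 2) - 27)*(-102 + (2 - 3*11)) = (-51 - 27)*(-102 + (2 - 33)) = -78*(-102 - 31) = -78*(-133) = 10374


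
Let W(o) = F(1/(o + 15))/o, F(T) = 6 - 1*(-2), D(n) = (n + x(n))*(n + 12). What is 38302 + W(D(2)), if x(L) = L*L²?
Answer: 1340572/35 ≈ 38302.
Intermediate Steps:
x(L) = L³
D(n) = (12 + n)*(n + n³) (D(n) = (n + n³)*(n + 12) = (n + n³)*(12 + n) = (12 + n)*(n + n³))
F(T) = 8 (F(T) = 6 + 2 = 8)
W(o) = 8/o
38302 + W(D(2)) = 38302 + 8/((2*(12 + 2 + 2³ + 12*2²))) = 38302 + 8/((2*(12 + 2 + 8 + 12*4))) = 38302 + 8/((2*(12 + 2 + 8 + 48))) = 38302 + 8/((2*70)) = 38302 + 8/140 = 38302 + 8*(1/140) = 38302 + 2/35 = 1340572/35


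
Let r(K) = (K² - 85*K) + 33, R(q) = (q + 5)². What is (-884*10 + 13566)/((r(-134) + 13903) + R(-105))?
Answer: 2363/26641 ≈ 0.088698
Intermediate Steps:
R(q) = (5 + q)²
r(K) = 33 + K² - 85*K
(-884*10 + 13566)/((r(-134) + 13903) + R(-105)) = (-884*10 + 13566)/(((33 + (-134)² - 85*(-134)) + 13903) + (5 - 105)²) = (-8840 + 13566)/(((33 + 17956 + 11390) + 13903) + (-100)²) = 4726/((29379 + 13903) + 10000) = 4726/(43282 + 10000) = 4726/53282 = 4726*(1/53282) = 2363/26641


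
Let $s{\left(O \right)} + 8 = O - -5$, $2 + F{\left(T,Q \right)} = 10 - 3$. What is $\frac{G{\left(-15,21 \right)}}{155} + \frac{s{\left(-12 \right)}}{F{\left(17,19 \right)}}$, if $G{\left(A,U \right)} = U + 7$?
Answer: $- \frac{437}{155} \approx -2.8194$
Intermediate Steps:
$F{\left(T,Q \right)} = 5$ ($F{\left(T,Q \right)} = -2 + \left(10 - 3\right) = -2 + 7 = 5$)
$G{\left(A,U \right)} = 7 + U$
$s{\left(O \right)} = -3 + O$ ($s{\left(O \right)} = -8 + \left(O - -5\right) = -8 + \left(O + 5\right) = -8 + \left(5 + O\right) = -3 + O$)
$\frac{G{\left(-15,21 \right)}}{155} + \frac{s{\left(-12 \right)}}{F{\left(17,19 \right)}} = \frac{7 + 21}{155} + \frac{-3 - 12}{5} = 28 \cdot \frac{1}{155} - 3 = \frac{28}{155} - 3 = - \frac{437}{155}$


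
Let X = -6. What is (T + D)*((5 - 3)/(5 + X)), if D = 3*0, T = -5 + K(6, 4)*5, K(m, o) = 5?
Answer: -40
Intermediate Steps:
T = 20 (T = -5 + 5*5 = -5 + 25 = 20)
D = 0
(T + D)*((5 - 3)/(5 + X)) = (20 + 0)*((5 - 3)/(5 - 6)) = 20*(2/(-1)) = 20*(2*(-1)) = 20*(-2) = -40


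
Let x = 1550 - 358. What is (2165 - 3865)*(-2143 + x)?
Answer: 1616700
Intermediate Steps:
x = 1192
(2165 - 3865)*(-2143 + x) = (2165 - 3865)*(-2143 + 1192) = -1700*(-951) = 1616700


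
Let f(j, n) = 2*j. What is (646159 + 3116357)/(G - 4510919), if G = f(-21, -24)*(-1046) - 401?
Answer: -940629/1116847 ≈ -0.84222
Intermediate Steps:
G = 43531 (G = (2*(-21))*(-1046) - 401 = -42*(-1046) - 401 = 43932 - 401 = 43531)
(646159 + 3116357)/(G - 4510919) = (646159 + 3116357)/(43531 - 4510919) = 3762516/(-4467388) = 3762516*(-1/4467388) = -940629/1116847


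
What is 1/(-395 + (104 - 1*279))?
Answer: -1/570 ≈ -0.0017544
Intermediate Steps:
1/(-395 + (104 - 1*279)) = 1/(-395 + (104 - 279)) = 1/(-395 - 175) = 1/(-570) = -1/570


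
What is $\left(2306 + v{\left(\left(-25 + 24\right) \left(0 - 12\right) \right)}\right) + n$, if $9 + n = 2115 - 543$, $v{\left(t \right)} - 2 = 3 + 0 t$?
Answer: $3874$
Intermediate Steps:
$v{\left(t \right)} = 5$ ($v{\left(t \right)} = 2 + \left(3 + 0 t\right) = 2 + \left(3 + 0\right) = 2 + 3 = 5$)
$n = 1563$ ($n = -9 + \left(2115 - 543\right) = -9 + 1572 = 1563$)
$\left(2306 + v{\left(\left(-25 + 24\right) \left(0 - 12\right) \right)}\right) + n = \left(2306 + 5\right) + 1563 = 2311 + 1563 = 3874$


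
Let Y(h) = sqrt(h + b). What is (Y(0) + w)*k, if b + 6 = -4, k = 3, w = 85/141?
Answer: 85/47 + 3*I*sqrt(10) ≈ 1.8085 + 9.4868*I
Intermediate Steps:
w = 85/141 (w = 85*(1/141) = 85/141 ≈ 0.60284)
b = -10 (b = -6 - 4 = -10)
Y(h) = sqrt(-10 + h) (Y(h) = sqrt(h - 10) = sqrt(-10 + h))
(Y(0) + w)*k = (sqrt(-10 + 0) + 85/141)*3 = (sqrt(-10) + 85/141)*3 = (I*sqrt(10) + 85/141)*3 = (85/141 + I*sqrt(10))*3 = 85/47 + 3*I*sqrt(10)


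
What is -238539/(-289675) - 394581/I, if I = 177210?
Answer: -436537909/311110950 ≈ -1.4032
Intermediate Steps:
-238539/(-289675) - 394581/I = -238539/(-289675) - 394581/177210 = -238539*(-1/289675) - 394581*1/177210 = 238539/289675 - 11957/5370 = -436537909/311110950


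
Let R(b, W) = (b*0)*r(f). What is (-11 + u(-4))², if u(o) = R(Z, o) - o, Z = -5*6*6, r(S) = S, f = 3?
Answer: 49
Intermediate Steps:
Z = -180 (Z = -30*6 = -180)
R(b, W) = 0 (R(b, W) = (b*0)*3 = 0*3 = 0)
u(o) = -o (u(o) = 0 - o = -o)
(-11 + u(-4))² = (-11 - 1*(-4))² = (-11 + 4)² = (-7)² = 49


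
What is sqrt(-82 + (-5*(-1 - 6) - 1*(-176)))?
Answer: sqrt(129) ≈ 11.358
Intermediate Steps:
sqrt(-82 + (-5*(-1 - 6) - 1*(-176))) = sqrt(-82 + (-5*(-7) + 176)) = sqrt(-82 + (35 + 176)) = sqrt(-82 + 211) = sqrt(129)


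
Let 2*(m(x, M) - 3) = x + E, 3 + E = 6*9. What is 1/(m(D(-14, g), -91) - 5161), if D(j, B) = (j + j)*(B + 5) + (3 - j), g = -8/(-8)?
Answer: -1/5208 ≈ -0.00019201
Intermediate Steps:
g = 1 (g = -8*(-⅛) = 1)
E = 51 (E = -3 + 6*9 = -3 + 54 = 51)
D(j, B) = 3 - j + 2*j*(5 + B) (D(j, B) = (2*j)*(5 + B) + (3 - j) = 2*j*(5 + B) + (3 - j) = 3 - j + 2*j*(5 + B))
m(x, M) = 57/2 + x/2 (m(x, M) = 3 + (x + 51)/2 = 3 + (51 + x)/2 = 3 + (51/2 + x/2) = 57/2 + x/2)
1/(m(D(-14, g), -91) - 5161) = 1/((57/2 + (3 + 9*(-14) + 2*1*(-14))/2) - 5161) = 1/((57/2 + (3 - 126 - 28)/2) - 5161) = 1/((57/2 + (½)*(-151)) - 5161) = 1/((57/2 - 151/2) - 5161) = 1/(-47 - 5161) = 1/(-5208) = -1/5208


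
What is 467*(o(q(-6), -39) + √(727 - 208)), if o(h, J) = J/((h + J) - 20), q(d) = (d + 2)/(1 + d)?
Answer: 30355/97 + 467*√519 ≈ 10952.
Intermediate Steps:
q(d) = (2 + d)/(1 + d)
o(h, J) = J/(-20 + J + h) (o(h, J) = J/((J + h) - 20) = J/(-20 + J + h))
467*(o(q(-6), -39) + √(727 - 208)) = 467*(-39/(-20 - 39 + (2 - 6)/(1 - 6)) + √(727 - 208)) = 467*(-39/(-20 - 39 - 4/(-5)) + √519) = 467*(-39/(-20 - 39 - ⅕*(-4)) + √519) = 467*(-39/(-20 - 39 + ⅘) + √519) = 467*(-39/(-291/5) + √519) = 467*(-39*(-5/291) + √519) = 467*(65/97 + √519) = 30355/97 + 467*√519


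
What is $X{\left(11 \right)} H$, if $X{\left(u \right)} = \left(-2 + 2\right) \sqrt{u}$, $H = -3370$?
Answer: $0$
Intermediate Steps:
$X{\left(u \right)} = 0$ ($X{\left(u \right)} = 0 \sqrt{u} = 0$)
$X{\left(11 \right)} H = 0 \left(-3370\right) = 0$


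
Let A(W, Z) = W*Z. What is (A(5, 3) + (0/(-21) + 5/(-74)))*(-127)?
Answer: -140335/74 ≈ -1896.4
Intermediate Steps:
(A(5, 3) + (0/(-21) + 5/(-74)))*(-127) = (5*3 + (0/(-21) + 5/(-74)))*(-127) = (15 + (0*(-1/21) + 5*(-1/74)))*(-127) = (15 + (0 - 5/74))*(-127) = (15 - 5/74)*(-127) = (1105/74)*(-127) = -140335/74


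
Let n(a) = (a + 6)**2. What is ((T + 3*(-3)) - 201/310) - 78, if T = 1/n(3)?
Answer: -2200541/25110 ≈ -87.636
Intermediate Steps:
n(a) = (6 + a)**2
T = 1/81 (T = 1/((6 + 3)**2) = 1/(9**2) = 1/81 ≈ 0.012346)
((T + 3*(-3)) - 201/310) - 78 = ((1/81 + 3*(-3)) - 201/310) - 78 = ((1/81 - 9) - 201*1/310) - 78 = (-728/81 - 201/310) - 78 = -241961/25110 - 78 = -2200541/25110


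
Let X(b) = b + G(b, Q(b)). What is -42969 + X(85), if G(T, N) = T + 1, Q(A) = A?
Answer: -42798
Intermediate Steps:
G(T, N) = 1 + T
X(b) = 1 + 2*b (X(b) = b + (1 + b) = 1 + 2*b)
-42969 + X(85) = -42969 + (1 + 2*85) = -42969 + (1 + 170) = -42969 + 171 = -42798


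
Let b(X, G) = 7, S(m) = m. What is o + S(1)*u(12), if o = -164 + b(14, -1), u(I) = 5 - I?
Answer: -164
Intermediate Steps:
o = -157 (o = -164 + 7 = -157)
o + S(1)*u(12) = -157 + 1*(5 - 1*12) = -157 + 1*(5 - 12) = -157 + 1*(-7) = -157 - 7 = -164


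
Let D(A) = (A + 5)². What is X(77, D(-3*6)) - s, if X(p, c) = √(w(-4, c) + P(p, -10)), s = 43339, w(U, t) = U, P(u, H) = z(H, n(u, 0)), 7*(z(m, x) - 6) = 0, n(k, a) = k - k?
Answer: -43339 + √2 ≈ -43338.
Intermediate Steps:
n(k, a) = 0
z(m, x) = 6 (z(m, x) = 6 + (⅐)*0 = 6 + 0 = 6)
P(u, H) = 6
D(A) = (5 + A)²
X(p, c) = √2 (X(p, c) = √(-4 + 6) = √2)
X(77, D(-3*6)) - s = √2 - 1*43339 = √2 - 43339 = -43339 + √2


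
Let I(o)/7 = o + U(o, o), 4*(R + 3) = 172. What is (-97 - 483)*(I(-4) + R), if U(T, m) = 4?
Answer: -23200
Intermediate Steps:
R = 40 (R = -3 + (1/4)*172 = -3 + 43 = 40)
I(o) = 28 + 7*o (I(o) = 7*(o + 4) = 7*(4 + o) = 28 + 7*o)
(-97 - 483)*(I(-4) + R) = (-97 - 483)*((28 + 7*(-4)) + 40) = -580*((28 - 28) + 40) = -580*(0 + 40) = -580*40 = -23200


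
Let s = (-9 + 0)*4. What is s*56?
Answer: -2016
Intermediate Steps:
s = -36 (s = -9*4 = -36)
s*56 = -36*56 = -2016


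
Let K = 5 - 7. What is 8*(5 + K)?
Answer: 24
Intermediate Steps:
K = -2
8*(5 + K) = 8*(5 - 2) = 8*3 = 24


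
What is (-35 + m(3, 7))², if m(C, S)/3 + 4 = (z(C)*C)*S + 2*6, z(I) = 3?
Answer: 31684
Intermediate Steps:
m(C, S) = 24 + 9*C*S (m(C, S) = -12 + 3*((3*C)*S + 2*6) = -12 + 3*(3*C*S + 12) = -12 + 3*(12 + 3*C*S) = -12 + (36 + 9*C*S) = 24 + 9*C*S)
(-35 + m(3, 7))² = (-35 + (24 + 9*3*7))² = (-35 + (24 + 189))² = (-35 + 213)² = 178² = 31684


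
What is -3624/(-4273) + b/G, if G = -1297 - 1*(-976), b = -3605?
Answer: 16567469/1371633 ≈ 12.079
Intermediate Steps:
G = -321 (G = -1297 + 976 = -321)
-3624/(-4273) + b/G = -3624/(-4273) - 3605/(-321) = -3624*(-1/4273) - 3605*(-1/321) = 3624/4273 + 3605/321 = 16567469/1371633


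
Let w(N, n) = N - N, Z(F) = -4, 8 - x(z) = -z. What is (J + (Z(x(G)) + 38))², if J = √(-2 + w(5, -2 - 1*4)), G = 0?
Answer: (34 + I*√2)² ≈ 1154.0 + 96.167*I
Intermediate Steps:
x(z) = 8 + z (x(z) = 8 - (-1)*z = 8 + z)
w(N, n) = 0
J = I*√2 (J = √(-2 + 0) = √(-2) = I*√2 ≈ 1.4142*I)
(J + (Z(x(G)) + 38))² = (I*√2 + (-4 + 38))² = (I*√2 + 34)² = (34 + I*√2)²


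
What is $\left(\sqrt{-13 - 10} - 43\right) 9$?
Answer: $-387 + 9 i \sqrt{23} \approx -387.0 + 43.162 i$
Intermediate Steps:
$\left(\sqrt{-13 - 10} - 43\right) 9 = \left(\sqrt{-23} - 43\right) 9 = \left(i \sqrt{23} - 43\right) 9 = \left(-43 + i \sqrt{23}\right) 9 = -387 + 9 i \sqrt{23}$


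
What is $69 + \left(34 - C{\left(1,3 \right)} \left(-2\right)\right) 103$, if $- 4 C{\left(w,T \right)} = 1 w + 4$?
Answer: $\frac{6627}{2} \approx 3313.5$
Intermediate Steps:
$C{\left(w,T \right)} = -1 - \frac{w}{4}$ ($C{\left(w,T \right)} = - \frac{1 w + 4}{4} = - \frac{w + 4}{4} = - \frac{4 + w}{4} = -1 - \frac{w}{4}$)
$69 + \left(34 - C{\left(1,3 \right)} \left(-2\right)\right) 103 = 69 + \left(34 - \left(-1 - \frac{1}{4}\right) \left(-2\right)\right) 103 = 69 + \left(34 - \left(- \frac{5}{4}\right) \left(-2\right)\right) 103 = 69 + \left(34 - \frac{5}{2}\right) 103 = 69 + \frac{63}{2} \cdot 103 = 69 + \frac{6489}{2} = \frac{6627}{2}$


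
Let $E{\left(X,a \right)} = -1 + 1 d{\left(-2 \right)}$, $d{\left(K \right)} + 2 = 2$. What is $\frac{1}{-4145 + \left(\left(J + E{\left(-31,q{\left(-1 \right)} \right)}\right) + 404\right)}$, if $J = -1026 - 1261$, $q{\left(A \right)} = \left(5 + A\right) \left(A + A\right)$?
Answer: $- \frac{1}{6029} \approx -0.00016587$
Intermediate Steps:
$d{\left(K \right)} = 0$ ($d{\left(K \right)} = -2 + 2 = 0$)
$q{\left(A \right)} = 2 A \left(5 + A\right)$ ($q{\left(A \right)} = \left(5 + A\right) 2 A = 2 A \left(5 + A\right)$)
$E{\left(X,a \right)} = -1$ ($E{\left(X,a \right)} = -1 + 1 \cdot 0 = -1 + 0 = -1$)
$J = -2287$
$\frac{1}{-4145 + \left(\left(J + E{\left(-31,q{\left(-1 \right)} \right)}\right) + 404\right)} = \frac{1}{-4145 + \left(\left(-2287 - 1\right) + 404\right)} = \frac{1}{-4145 + \left(-2288 + 404\right)} = \frac{1}{-4145 - 1884} = \frac{1}{-6029} = - \frac{1}{6029}$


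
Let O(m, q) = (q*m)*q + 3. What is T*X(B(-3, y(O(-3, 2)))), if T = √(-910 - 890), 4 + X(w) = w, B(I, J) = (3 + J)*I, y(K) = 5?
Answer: -840*I*√2 ≈ -1187.9*I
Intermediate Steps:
O(m, q) = 3 + m*q² (O(m, q) = (m*q)*q + 3 = m*q² + 3 = 3 + m*q²)
B(I, J) = I*(3 + J)
X(w) = -4 + w
T = 30*I*√2 (T = √(-1800) = 30*I*√2 ≈ 42.426*I)
T*X(B(-3, y(O(-3, 2)))) = (30*I*√2)*(-4 - 3*(3 + 5)) = (30*I*√2)*(-4 - 3*8) = (30*I*√2)*(-4 - 24) = (30*I*√2)*(-28) = -840*I*√2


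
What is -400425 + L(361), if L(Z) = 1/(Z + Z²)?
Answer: -52328339849/130682 ≈ -4.0043e+5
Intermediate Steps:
-400425 + L(361) = -400425 + 1/(361*(1 + 361)) = -400425 + (1/361)/362 = -400425 + (1/361)*(1/362) = -400425 + 1/130682 = -52328339849/130682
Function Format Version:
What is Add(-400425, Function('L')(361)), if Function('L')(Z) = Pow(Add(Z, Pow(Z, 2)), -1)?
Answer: Rational(-52328339849, 130682) ≈ -4.0043e+5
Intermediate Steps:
Add(-400425, Function('L')(361)) = Add(-400425, Mul(Pow(361, -1), Pow(Add(1, 361), -1))) = Add(-400425, Mul(Rational(1, 361), Pow(362, -1))) = Add(-400425, Mul(Rational(1, 361), Rational(1, 362))) = Add(-400425, Rational(1, 130682)) = Rational(-52328339849, 130682)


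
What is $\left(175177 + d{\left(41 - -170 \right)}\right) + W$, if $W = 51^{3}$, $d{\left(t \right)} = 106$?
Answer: $307934$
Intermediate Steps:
$W = 132651$
$\left(175177 + d{\left(41 - -170 \right)}\right) + W = \left(175177 + 106\right) + 132651 = 175283 + 132651 = 307934$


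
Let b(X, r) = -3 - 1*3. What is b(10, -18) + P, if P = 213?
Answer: 207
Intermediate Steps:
b(X, r) = -6 (b(X, r) = -3 - 3 = -6)
b(10, -18) + P = -6 + 213 = 207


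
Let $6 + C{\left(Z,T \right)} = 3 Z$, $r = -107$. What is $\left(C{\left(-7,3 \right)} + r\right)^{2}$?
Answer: $17956$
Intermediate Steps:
$C{\left(Z,T \right)} = -6 + 3 Z$
$\left(C{\left(-7,3 \right)} + r\right)^{2} = \left(\left(-6 + 3 \left(-7\right)\right) - 107\right)^{2} = \left(\left(-6 - 21\right) - 107\right)^{2} = \left(-27 - 107\right)^{2} = \left(-134\right)^{2} = 17956$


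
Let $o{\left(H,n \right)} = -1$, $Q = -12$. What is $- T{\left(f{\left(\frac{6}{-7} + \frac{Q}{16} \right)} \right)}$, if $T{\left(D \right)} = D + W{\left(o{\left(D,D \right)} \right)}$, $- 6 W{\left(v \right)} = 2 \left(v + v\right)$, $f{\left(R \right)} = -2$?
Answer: $\frac{4}{3} \approx 1.3333$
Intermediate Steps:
$W{\left(v \right)} = - \frac{2 v}{3}$ ($W{\left(v \right)} = - \frac{2 \left(v + v\right)}{6} = - \frac{2 \cdot 2 v}{6} = - \frac{4 v}{6} = - \frac{2 v}{3}$)
$T{\left(D \right)} = \frac{2}{3} + D$ ($T{\left(D \right)} = D - - \frac{2}{3} = D + \frac{2}{3} = \frac{2}{3} + D$)
$- T{\left(f{\left(\frac{6}{-7} + \frac{Q}{16} \right)} \right)} = - (\frac{2}{3} - 2) = \left(-1\right) \left(- \frac{4}{3}\right) = \frac{4}{3}$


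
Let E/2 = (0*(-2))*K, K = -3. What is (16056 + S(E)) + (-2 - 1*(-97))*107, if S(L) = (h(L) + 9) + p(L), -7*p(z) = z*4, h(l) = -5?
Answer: 26225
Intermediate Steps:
E = 0 (E = 2*((0*(-2))*(-3)) = 2*(0*(-3)) = 2*0 = 0)
p(z) = -4*z/7 (p(z) = -z*4/7 = -4*z/7)
S(L) = 4 - 4*L/7 (S(L) = (-5 + 9) - 4*L/7 = 4 - 4*L/7)
(16056 + S(E)) + (-2 - 1*(-97))*107 = (16056 + (4 - 4/7*0)) + (-2 - 1*(-97))*107 = (16056 + (4 + 0)) + (-2 + 97)*107 = (16056 + 4) + 95*107 = 16060 + 10165 = 26225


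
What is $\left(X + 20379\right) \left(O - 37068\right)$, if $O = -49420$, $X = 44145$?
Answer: $-5580551712$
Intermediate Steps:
$\left(X + 20379\right) \left(O - 37068\right) = \left(44145 + 20379\right) \left(-49420 - 37068\right) = 64524 \left(-86488\right) = -5580551712$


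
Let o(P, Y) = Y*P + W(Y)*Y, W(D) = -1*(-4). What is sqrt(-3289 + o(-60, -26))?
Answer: I*sqrt(1833) ≈ 42.814*I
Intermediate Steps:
W(D) = 4
o(P, Y) = 4*Y + P*Y (o(P, Y) = Y*P + 4*Y = P*Y + 4*Y = 4*Y + P*Y)
sqrt(-3289 + o(-60, -26)) = sqrt(-3289 - 26*(4 - 60)) = sqrt(-3289 - 26*(-56)) = sqrt(-3289 + 1456) = sqrt(-1833) = I*sqrt(1833)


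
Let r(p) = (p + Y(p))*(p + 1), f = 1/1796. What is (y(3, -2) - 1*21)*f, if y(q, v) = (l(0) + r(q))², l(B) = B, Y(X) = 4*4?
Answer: 5755/1796 ≈ 3.2043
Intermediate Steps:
Y(X) = 16
f = 1/1796 ≈ 0.00055679
r(p) = (1 + p)*(16 + p) (r(p) = (p + 16)*(p + 1) = (16 + p)*(1 + p) = (1 + p)*(16 + p))
y(q, v) = (16 + q² + 17*q)² (y(q, v) = (0 + (16 + q² + 17*q))² = (16 + q² + 17*q)²)
(y(3, -2) - 1*21)*f = ((16 + 3² + 17*3)² - 1*21)*(1/1796) = ((16 + 9 + 51)² - 21)*(1/1796) = (76² - 21)*(1/1796) = (5776 - 21)*(1/1796) = 5755*(1/1796) = 5755/1796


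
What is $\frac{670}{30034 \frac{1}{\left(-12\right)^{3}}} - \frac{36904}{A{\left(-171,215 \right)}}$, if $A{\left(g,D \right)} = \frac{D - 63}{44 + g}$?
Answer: $\frac{8786725747}{285323} \approx 30796.0$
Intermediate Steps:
$A{\left(g,D \right)} = \frac{-63 + D}{44 + g}$
$\frac{670}{30034 \frac{1}{\left(-12\right)^{3}}} - \frac{36904}{A{\left(-171,215 \right)}} = \frac{670}{30034 \frac{1}{\left(-12\right)^{3}}} - \frac{36904}{\frac{1}{44 - 171} \left(-63 + 215\right)} = \frac{670}{30034 \frac{1}{-1728}} - \frac{36904}{\frac{1}{-127} \cdot 152} = \frac{670}{30034 \left(- \frac{1}{1728}\right)} - \frac{36904}{\left(- \frac{1}{127}\right) 152} = \frac{670}{- \frac{15017}{864}} - \frac{36904}{- \frac{152}{127}} = 670 \left(- \frac{864}{15017}\right) - - \frac{585851}{19} = - \frac{578880}{15017} + \frac{585851}{19} = \frac{8786725747}{285323}$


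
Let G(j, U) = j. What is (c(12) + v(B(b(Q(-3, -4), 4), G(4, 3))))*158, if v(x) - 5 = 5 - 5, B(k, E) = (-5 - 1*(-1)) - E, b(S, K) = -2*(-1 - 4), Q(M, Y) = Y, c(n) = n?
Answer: 2686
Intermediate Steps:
b(S, K) = 10 (b(S, K) = -2*(-5) = 10)
B(k, E) = -4 - E (B(k, E) = (-5 + 1) - E = -4 - E)
v(x) = 5 (v(x) = 5 + (5 - 5) = 5 + 0 = 5)
(c(12) + v(B(b(Q(-3, -4), 4), G(4, 3))))*158 = (12 + 5)*158 = 17*158 = 2686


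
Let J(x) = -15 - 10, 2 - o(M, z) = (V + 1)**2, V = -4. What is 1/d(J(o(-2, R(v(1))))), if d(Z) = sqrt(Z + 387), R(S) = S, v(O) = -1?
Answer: sqrt(362)/362 ≈ 0.052559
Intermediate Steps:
o(M, z) = -7 (o(M, z) = 2 - (-4 + 1)**2 = 2 - 1*(-3)**2 = 2 - 1*9 = 2 - 9 = -7)
J(x) = -25
d(Z) = sqrt(387 + Z)
1/d(J(o(-2, R(v(1))))) = 1/(sqrt(387 - 25)) = 1/(sqrt(362)) = sqrt(362)/362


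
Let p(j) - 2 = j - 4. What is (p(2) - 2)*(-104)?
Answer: 208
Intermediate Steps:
p(j) = -2 + j (p(j) = 2 + (j - 4) = 2 + (-4 + j) = -2 + j)
(p(2) - 2)*(-104) = ((-2 + 2) - 2)*(-104) = (0 - 2)*(-104) = -2*(-104) = 208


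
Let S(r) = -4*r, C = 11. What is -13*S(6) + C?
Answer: 323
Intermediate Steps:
-13*S(6) + C = -(-52)*6 + 11 = -13*(-24) + 11 = 312 + 11 = 323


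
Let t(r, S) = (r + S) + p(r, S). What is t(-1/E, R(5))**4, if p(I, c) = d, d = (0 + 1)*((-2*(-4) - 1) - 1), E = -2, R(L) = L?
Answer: 279841/16 ≈ 17490.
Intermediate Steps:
d = 6 (d = 1*((8 - 1) - 1) = 1*(7 - 1) = 1*6 = 6)
p(I, c) = 6
t(r, S) = 6 + S + r (t(r, S) = (r + S) + 6 = (S + r) + 6 = 6 + S + r)
t(-1/E, R(5))**4 = (6 + 5 - 1/(-2))**4 = (6 + 5 - 1*(-1/2))**4 = (6 + 5 + 1/2)**4 = (23/2)**4 = 279841/16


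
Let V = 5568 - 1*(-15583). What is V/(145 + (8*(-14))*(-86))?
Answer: 21151/9777 ≈ 2.1633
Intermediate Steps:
V = 21151 (V = 5568 + 15583 = 21151)
V/(145 + (8*(-14))*(-86)) = 21151/(145 + (8*(-14))*(-86)) = 21151/(145 - 112*(-86)) = 21151/(145 + 9632) = 21151/9777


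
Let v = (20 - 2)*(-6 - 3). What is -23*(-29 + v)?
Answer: 4393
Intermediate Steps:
v = -162 (v = 18*(-9) = -162)
-23*(-29 + v) = -23*(-29 - 162) = -23*(-191) = 4393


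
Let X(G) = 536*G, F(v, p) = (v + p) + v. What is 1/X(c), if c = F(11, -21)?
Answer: 1/536 ≈ 0.0018657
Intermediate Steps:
F(v, p) = p + 2*v (F(v, p) = (p + v) + v = p + 2*v)
c = 1 (c = -21 + 2*11 = -21 + 22 = 1)
1/X(c) = 1/(536*1) = 1/536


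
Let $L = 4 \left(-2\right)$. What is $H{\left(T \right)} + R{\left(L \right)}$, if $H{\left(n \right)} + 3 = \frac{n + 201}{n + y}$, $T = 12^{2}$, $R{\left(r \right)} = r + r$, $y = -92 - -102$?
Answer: $- \frac{2581}{154} \approx -16.76$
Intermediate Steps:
$L = -8$
$y = 10$ ($y = -92 + 102 = 10$)
$R{\left(r \right)} = 2 r$
$T = 144$
$H{\left(n \right)} = -3 + \frac{201 + n}{10 + n}$ ($H{\left(n \right)} = -3 + \frac{n + 201}{n + 10} = -3 + \frac{201 + n}{10 + n}$)
$H{\left(T \right)} + R{\left(L \right)} = \frac{171 - 288}{10 + 144} + 2 \left(-8\right) = \frac{171 - 288}{154} - 16 = \frac{1}{154} \left(-117\right) - 16 = - \frac{117}{154} - 16 = - \frac{2581}{154}$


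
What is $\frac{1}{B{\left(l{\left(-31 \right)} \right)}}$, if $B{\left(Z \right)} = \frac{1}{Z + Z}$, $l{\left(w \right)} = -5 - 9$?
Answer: $-28$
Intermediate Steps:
$l{\left(w \right)} = -14$
$B{\left(Z \right)} = \frac{1}{2 Z}$
$\frac{1}{B{\left(l{\left(-31 \right)} \right)}} = \frac{1}{\frac{1}{2} \frac{1}{-14}} = \frac{1}{\frac{1}{2} \left(- \frac{1}{14}\right)} = \frac{1}{- \frac{1}{28}} = -28$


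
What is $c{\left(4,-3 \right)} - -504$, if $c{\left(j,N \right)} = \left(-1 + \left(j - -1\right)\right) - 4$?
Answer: $504$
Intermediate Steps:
$c{\left(j,N \right)} = -4 + j$ ($c{\left(j,N \right)} = \left(-1 + \left(j + 1\right)\right) - 4 = \left(-1 + \left(1 + j\right)\right) - 4 = j - 4 = -4 + j$)
$c{\left(4,-3 \right)} - -504 = \left(-4 + 4\right) - -504 = 0 + 504 = 504$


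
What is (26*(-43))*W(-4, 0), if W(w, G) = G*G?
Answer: 0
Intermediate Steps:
W(w, G) = G²
(26*(-43))*W(-4, 0) = (26*(-43))*0² = -1118*0 = 0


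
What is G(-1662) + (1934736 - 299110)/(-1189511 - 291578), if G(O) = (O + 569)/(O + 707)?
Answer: 56807447/1414439995 ≈ 0.040163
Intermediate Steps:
G(O) = (569 + O)/(707 + O)
G(-1662) + (1934736 - 299110)/(-1189511 - 291578) = (569 - 1662)/(707 - 1662) + (1934736 - 299110)/(-1189511 - 291578) = -1093/(-955) + 1635626/(-1481089) = -1/955*(-1093) + 1635626*(-1/1481089) = 1093/955 - 1635626/1481089 = 56807447/1414439995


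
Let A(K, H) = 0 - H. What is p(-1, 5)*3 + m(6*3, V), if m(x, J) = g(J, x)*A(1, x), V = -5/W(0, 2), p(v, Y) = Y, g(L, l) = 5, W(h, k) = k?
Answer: -75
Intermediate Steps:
V = -5/2 ≈ -2.5000
A(K, H) = -H
m(x, J) = -5*x (m(x, J) = 5*(-x) = -5*x)
p(-1, 5)*3 + m(6*3, V) = 5*3 - 30*3 = 15 - 5*18 = 15 - 90 = -75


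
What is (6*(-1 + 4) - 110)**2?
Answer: 8464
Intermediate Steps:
(6*(-1 + 4) - 110)**2 = (6*3 - 110)**2 = (18 - 110)**2 = (-92)**2 = 8464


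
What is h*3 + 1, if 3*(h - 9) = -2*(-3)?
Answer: 34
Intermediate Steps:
h = 11 (h = 9 + (-2*(-3))/3 = 9 + (1/3)*6 = 9 + 2 = 11)
h*3 + 1 = 11*3 + 1 = 33 + 1 = 34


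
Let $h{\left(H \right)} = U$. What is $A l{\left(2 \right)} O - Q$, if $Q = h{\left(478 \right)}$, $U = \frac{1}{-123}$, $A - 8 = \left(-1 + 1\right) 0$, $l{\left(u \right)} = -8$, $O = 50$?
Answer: $- \frac{393599}{123} \approx -3200.0$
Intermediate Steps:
$A = 8$ ($A = 8 + \left(-1 + 1\right) 0 = 8 + 0 \cdot 0 = 8 + 0 = 8$)
$U = - \frac{1}{123} \approx -0.0081301$
$h{\left(H \right)} = - \frac{1}{123}$
$Q = - \frac{1}{123} \approx -0.0081301$
$A l{\left(2 \right)} O - Q = 8 \left(-8\right) 50 - - \frac{1}{123} = \left(-64\right) 50 + \frac{1}{123} = -3200 + \frac{1}{123} = - \frac{393599}{123}$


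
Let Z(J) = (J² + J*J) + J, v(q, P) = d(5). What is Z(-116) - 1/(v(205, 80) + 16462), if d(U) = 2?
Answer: 441169343/16464 ≈ 26796.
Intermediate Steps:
v(q, P) = 2
Z(J) = J + 2*J² (Z(J) = (J² + J²) + J = 2*J² + J = J + 2*J²)
Z(-116) - 1/(v(205, 80) + 16462) = -116*(1 + 2*(-116)) - 1/(2 + 16462) = -116*(1 - 232) - 1/16464 = -116*(-231) - 1*1/16464 = 26796 - 1/16464 = 441169343/16464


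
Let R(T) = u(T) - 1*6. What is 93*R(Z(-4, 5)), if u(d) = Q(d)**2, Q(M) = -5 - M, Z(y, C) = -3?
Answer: -186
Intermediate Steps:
u(d) = (-5 - d)**2
R(T) = -6 + (5 + T)**2 (R(T) = (5 + T)**2 - 1*6 = (5 + T)**2 - 6 = -6 + (5 + T)**2)
93*R(Z(-4, 5)) = 93*(-6 + (5 - 3)**2) = 93*(-6 + 2**2) = 93*(-6 + 4) = 93*(-2) = -186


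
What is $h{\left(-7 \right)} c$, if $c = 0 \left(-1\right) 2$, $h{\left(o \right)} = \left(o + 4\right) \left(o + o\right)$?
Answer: $0$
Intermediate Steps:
$h{\left(o \right)} = 2 o \left(4 + o\right)$ ($h{\left(o \right)} = \left(4 + o\right) 2 o = 2 o \left(4 + o\right)$)
$c = 0$ ($c = 0 \cdot 2 = 0$)
$h{\left(-7 \right)} c = 2 \left(-7\right) \left(4 - 7\right) 0 = 2 \left(-7\right) \left(-3\right) 0 = 42 \cdot 0 = 0$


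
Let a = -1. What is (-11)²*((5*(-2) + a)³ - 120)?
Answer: -175571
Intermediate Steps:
(-11)²*((5*(-2) + a)³ - 120) = (-11)²*((5*(-2) - 1)³ - 120) = 121*((-10 - 1)³ - 120) = 121*((-11)³ - 120) = 121*(-1331 - 120) = 121*(-1451) = -175571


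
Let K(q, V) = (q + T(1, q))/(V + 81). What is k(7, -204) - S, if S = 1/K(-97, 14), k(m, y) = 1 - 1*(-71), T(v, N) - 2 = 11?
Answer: 6143/84 ≈ 73.131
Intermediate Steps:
T(v, N) = 13 (T(v, N) = 2 + 11 = 13)
k(m, y) = 72 (k(m, y) = 1 + 71 = 72)
K(q, V) = (13 + q)/(81 + V) (K(q, V) = (q + 13)/(V + 81) = (13 + q)/(81 + V))
S = -95/84 (S = 1/((13 - 97)/(81 + 14)) = 1/(-84/95) = -95/84 ≈ -1.1310)
k(7, -204) - S = 72 - 1*(-95/84) = 72 + 95/84 = 6143/84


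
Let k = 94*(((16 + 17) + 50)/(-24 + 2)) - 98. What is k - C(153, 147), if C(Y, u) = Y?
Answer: -6662/11 ≈ -605.64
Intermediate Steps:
k = -4979/11 (k = 94*((33 + 50)/(-22)) - 98 = 94*(83*(-1/22)) - 98 = 94*(-83/22) - 98 = -3901/11 - 98 = -4979/11 ≈ -452.64)
k - C(153, 147) = -4979/11 - 1*153 = -4979/11 - 153 = -6662/11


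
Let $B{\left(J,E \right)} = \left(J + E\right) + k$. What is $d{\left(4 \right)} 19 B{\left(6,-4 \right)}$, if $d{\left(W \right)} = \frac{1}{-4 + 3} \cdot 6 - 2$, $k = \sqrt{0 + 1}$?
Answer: $-456$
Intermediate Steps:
$k = 1$ ($k = \sqrt{1} = 1$)
$d{\left(W \right)} = -8$ ($d{\left(W \right)} = \frac{1}{-1} \cdot 6 - 2 = \left(-1\right) 6 - 2 = -6 - 2 = -8$)
$B{\left(J,E \right)} = 1 + E + J$ ($B{\left(J,E \right)} = \left(J + E\right) + 1 = \left(E + J\right) + 1 = 1 + E + J$)
$d{\left(4 \right)} 19 B{\left(6,-4 \right)} = \left(-8\right) 19 \left(1 - 4 + 6\right) = \left(-152\right) 3 = -456$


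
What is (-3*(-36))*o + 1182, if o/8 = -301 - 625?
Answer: -798882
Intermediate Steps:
o = -7408 (o = 8*(-301 - 625) = 8*(-926) = -7408)
(-3*(-36))*o + 1182 = -3*(-36)*(-7408) + 1182 = 108*(-7408) + 1182 = -800064 + 1182 = -798882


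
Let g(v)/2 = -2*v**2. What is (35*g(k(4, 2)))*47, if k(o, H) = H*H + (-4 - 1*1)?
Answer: -6580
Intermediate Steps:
k(o, H) = -5 + H**2 (k(o, H) = H**2 + (-4 - 1) = H**2 - 5 = -5 + H**2)
g(v) = -4*v**2 (g(v) = 2*(-2*v**2) = -4*v**2)
(35*g(k(4, 2)))*47 = (35*(-4*(-5 + 2**2)**2))*47 = (35*(-4*(-5 + 4)**2))*47 = (35*(-4*(-1)**2))*47 = (35*(-4*1))*47 = (35*(-4))*47 = -140*47 = -6580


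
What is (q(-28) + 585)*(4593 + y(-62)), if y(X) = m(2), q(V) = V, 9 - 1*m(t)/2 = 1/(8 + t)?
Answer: 12841078/5 ≈ 2.5682e+6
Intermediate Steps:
m(t) = 18 - 2/(8 + t)
y(X) = 89/5 (y(X) = 2*(71 + 9*2)/(8 + 2) = 2*(71 + 18)/10 = 2*(⅒)*89 = 89/5)
(q(-28) + 585)*(4593 + y(-62)) = (-28 + 585)*(4593 + 89/5) = 557*(23054/5) = 12841078/5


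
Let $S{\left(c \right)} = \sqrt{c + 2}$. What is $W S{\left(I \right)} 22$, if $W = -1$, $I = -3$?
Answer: $- 22 i \approx - 22.0 i$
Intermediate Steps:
$S{\left(c \right)} = \sqrt{2 + c}$
$W S{\left(I \right)} 22 = - \sqrt{2 - 3} \cdot 22 = - \sqrt{-1} \cdot 22 = - i 22 = - 22 i$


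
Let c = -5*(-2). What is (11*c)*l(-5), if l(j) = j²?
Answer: 2750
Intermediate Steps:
c = 10
(11*c)*l(-5) = (11*10)*(-5)² = 110*25 = 2750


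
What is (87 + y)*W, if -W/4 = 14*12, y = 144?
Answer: -155232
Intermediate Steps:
W = -672 (W = -56*12 = -4*168 = -672)
(87 + y)*W = (87 + 144)*(-672) = 231*(-672) = -155232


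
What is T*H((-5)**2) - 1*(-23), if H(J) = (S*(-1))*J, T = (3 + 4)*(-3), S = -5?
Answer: -2602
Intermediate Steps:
T = -21 (T = 7*(-3) = -21)
H(J) = 5*J (H(J) = (-5*(-1))*J = 5*J)
T*H((-5)**2) - 1*(-23) = -105*(-5)**2 - 1*(-23) = -105*25 + 23 = -21*125 + 23 = -2625 + 23 = -2602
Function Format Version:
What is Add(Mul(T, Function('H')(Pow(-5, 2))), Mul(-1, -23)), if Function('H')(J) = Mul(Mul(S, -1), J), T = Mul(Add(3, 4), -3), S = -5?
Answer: -2602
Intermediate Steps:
T = -21 (T = Mul(7, -3) = -21)
Function('H')(J) = Mul(5, J) (Function('H')(J) = Mul(Mul(-5, -1), J) = Mul(5, J))
Add(Mul(T, Function('H')(Pow(-5, 2))), Mul(-1, -23)) = Add(Mul(-21, Mul(5, Pow(-5, 2))), Mul(-1, -23)) = Add(Mul(-21, Mul(5, 25)), 23) = Add(Mul(-21, 125), 23) = Add(-2625, 23) = -2602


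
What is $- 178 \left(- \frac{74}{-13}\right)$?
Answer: $- \frac{13172}{13} \approx -1013.2$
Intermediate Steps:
$- 178 \left(- \frac{74}{-13}\right) = - 178 \left(\left(-74\right) \left(- \frac{1}{13}\right)\right) = \left(-178\right) \frac{74}{13} = - \frac{13172}{13}$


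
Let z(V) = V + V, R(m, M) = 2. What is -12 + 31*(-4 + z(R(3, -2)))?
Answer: -12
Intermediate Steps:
z(V) = 2*V
-12 + 31*(-4 + z(R(3, -2))) = -12 + 31*(-4 + 2*2) = -12 + 31*(-4 + 4) = -12 + 31*0 = -12 + 0 = -12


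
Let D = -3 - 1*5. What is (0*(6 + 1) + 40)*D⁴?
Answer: 163840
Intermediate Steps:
D = -8 (D = -3 - 5 = -8)
(0*(6 + 1) + 40)*D⁴ = (0*(6 + 1) + 40)*(-8)⁴ = (0*7 + 40)*4096 = (0 + 40)*4096 = 40*4096 = 163840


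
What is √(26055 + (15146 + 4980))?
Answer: √46181 ≈ 214.90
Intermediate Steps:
√(26055 + (15146 + 4980)) = √(26055 + 20126) = √46181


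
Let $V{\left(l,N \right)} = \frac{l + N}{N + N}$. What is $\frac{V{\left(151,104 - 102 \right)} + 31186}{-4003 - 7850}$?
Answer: $- \frac{124897}{47412} \approx -2.6343$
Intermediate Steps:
$V{\left(l,N \right)} = \frac{N + l}{2 N}$
$\frac{V{\left(151,104 - 102 \right)} + 31186}{-4003 - 7850} = \frac{\frac{\left(104 - 102\right) + 151}{2 \left(104 - 102\right)} + 31186}{-4003 - 7850} = \frac{\frac{2 + 151}{2 \cdot 2} + 31186}{-11853} = \left(\frac{1}{2} \cdot \frac{1}{2} \cdot 153 + 31186\right) \left(- \frac{1}{11853}\right) = \left(\frac{153}{4} + 31186\right) \left(- \frac{1}{11853}\right) = \frac{124897}{4} \left(- \frac{1}{11853}\right) = - \frac{124897}{47412}$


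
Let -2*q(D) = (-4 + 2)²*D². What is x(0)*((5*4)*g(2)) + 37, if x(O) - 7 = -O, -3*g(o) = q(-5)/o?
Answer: 3611/3 ≈ 1203.7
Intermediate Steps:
q(D) = -2*D² (q(D) = -(-4 + 2)²*D²/2 = -(-2)²*D²/2 = -2*D²)
g(o) = 50/(3*o) (g(o) = -(-2*(-5)²)/(3*o) = -(-2*25)/(3*o) = -(-50)/(3*o) = 50/(3*o))
x(O) = 7 - O
x(0)*((5*4)*g(2)) + 37 = (7 - 1*0)*((5*4)*((50/3)/2)) + 37 = (7 + 0)*(20*((50/3)*(½))) + 37 = 7*(20*(25/3)) + 37 = 7*(500/3) + 37 = 3500/3 + 37 = 3611/3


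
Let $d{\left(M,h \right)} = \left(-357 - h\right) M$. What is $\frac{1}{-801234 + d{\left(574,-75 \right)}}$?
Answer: $- \frac{1}{963102} \approx -1.0383 \cdot 10^{-6}$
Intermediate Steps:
$d{\left(M,h \right)} = M \left(-357 - h\right)$
$\frac{1}{-801234 + d{\left(574,-75 \right)}} = \frac{1}{-801234 - 574 \left(357 - 75\right)} = \frac{1}{-801234 - 574 \cdot 282} = \frac{1}{-801234 - 161868} = \frac{1}{-963102} = - \frac{1}{963102}$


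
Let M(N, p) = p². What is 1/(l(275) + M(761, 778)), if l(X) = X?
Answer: 1/605559 ≈ 1.6514e-6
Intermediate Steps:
1/(l(275) + M(761, 778)) = 1/(275 + 778²) = 1/(275 + 605284) = 1/605559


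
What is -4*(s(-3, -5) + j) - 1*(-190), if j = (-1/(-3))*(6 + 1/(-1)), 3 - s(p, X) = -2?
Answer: 490/3 ≈ 163.33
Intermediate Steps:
s(p, X) = 5 (s(p, X) = 3 - 1*(-2) = 3 + 2 = 5)
j = 5/3 (j = (-1*(-⅓))*(6 - 1) = (⅓)*5 = 5/3 ≈ 1.6667)
-4*(s(-3, -5) + j) - 1*(-190) = -4*(5 + 5/3) - 1*(-190) = -4*20/3 + 190 = -80/3 + 190 = 490/3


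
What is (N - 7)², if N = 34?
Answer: 729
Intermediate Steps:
(N - 7)² = (34 - 7)² = 27² = 729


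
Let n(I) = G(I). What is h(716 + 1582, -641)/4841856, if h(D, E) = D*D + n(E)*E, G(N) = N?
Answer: 5691685/4841856 ≈ 1.1755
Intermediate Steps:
n(I) = I
h(D, E) = D**2 + E**2 (h(D, E) = D*D + E*E = D**2 + E**2)
h(716 + 1582, -641)/4841856 = ((716 + 1582)**2 + (-641)**2)/4841856 = (2298**2 + 410881)*(1/4841856) = (5280804 + 410881)*(1/4841856) = 5691685*(1/4841856) = 5691685/4841856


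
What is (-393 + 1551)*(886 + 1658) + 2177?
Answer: 2948129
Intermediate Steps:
(-393 + 1551)*(886 + 1658) + 2177 = 1158*2544 + 2177 = 2945952 + 2177 = 2948129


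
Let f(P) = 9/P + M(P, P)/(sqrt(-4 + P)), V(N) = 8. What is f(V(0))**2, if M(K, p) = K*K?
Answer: 70225/64 ≈ 1097.3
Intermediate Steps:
M(K, p) = K**2
f(P) = 9/P + P**2/sqrt(-4 + P) (f(P) = 9/P + P**2/(sqrt(-4 + P)) = 9/P + P**2/sqrt(-4 + P))
f(V(0))**2 = (9/8 + 8**2/sqrt(-4 + 8))**2 = (9*(1/8) + 64/sqrt(4))**2 = (9/8 + 64*(1/2))**2 = (9/8 + 32)**2 = (265/8)**2 = 70225/64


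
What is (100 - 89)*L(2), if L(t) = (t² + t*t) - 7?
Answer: 11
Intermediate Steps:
L(t) = -7 + 2*t² (L(t) = (t² + t²) - 7 = 2*t² - 7 = -7 + 2*t²)
(100 - 89)*L(2) = (100 - 89)*(-7 + 2*2²) = 11*(-7 + 2*4) = 11*(-7 + 8) = 11*1 = 11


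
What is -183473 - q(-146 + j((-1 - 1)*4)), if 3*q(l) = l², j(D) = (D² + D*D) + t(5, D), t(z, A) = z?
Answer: -550588/3 ≈ -1.8353e+5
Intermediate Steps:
j(D) = 5 + 2*D² (j(D) = (D² + D*D) + 5 = (D² + D²) + 5 = 2*D² + 5 = 5 + 2*D²)
q(l) = l²/3
-183473 - q(-146 + j((-1 - 1)*4)) = -183473 - (-146 + (5 + 2*((-1 - 1)*4)²))²/3 = -183473 - (-146 + (5 + 2*(-2*4)²))²/3 = -183473 - (-146 + (5 + 2*(-8)²))²/3 = -183473 - (-146 + (5 + 2*64))²/3 = -183473 - (-146 + (5 + 128))²/3 = -183473 - (-146 + 133)²/3 = -183473 - (-13)²/3 = -183473 - 169/3 = -550588/3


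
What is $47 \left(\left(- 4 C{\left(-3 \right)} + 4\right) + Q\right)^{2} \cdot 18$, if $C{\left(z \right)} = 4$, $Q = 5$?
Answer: $41454$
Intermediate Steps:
$47 \left(\left(- 4 C{\left(-3 \right)} + 4\right) + Q\right)^{2} \cdot 18 = 47 \left(\left(\left(-4\right) 4 + 4\right) + 5\right)^{2} \cdot 18 = 47 \left(\left(-16 + 4\right) + 5\right)^{2} \cdot 18 = 47 \left(-12 + 5\right)^{2} \cdot 18 = 47 \left(-7\right)^{2} \cdot 18 = 47 \cdot 49 \cdot 18 = 2303 \cdot 18 = 41454$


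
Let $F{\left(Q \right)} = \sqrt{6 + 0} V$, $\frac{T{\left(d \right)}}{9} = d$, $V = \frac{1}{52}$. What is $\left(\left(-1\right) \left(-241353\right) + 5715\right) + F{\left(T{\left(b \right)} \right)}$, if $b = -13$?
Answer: $247068 + \frac{\sqrt{6}}{52} \approx 2.4707 \cdot 10^{5}$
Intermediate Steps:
$V = \frac{1}{52} \approx 0.019231$
$T{\left(d \right)} = 9 d$
$F{\left(Q \right)} = \frac{\sqrt{6}}{52}$ ($F{\left(Q \right)} = \sqrt{6 + 0} \cdot \frac{1}{52} = \sqrt{6} \cdot \frac{1}{52} = \frac{\sqrt{6}}{52}$)
$\left(\left(-1\right) \left(-241353\right) + 5715\right) + F{\left(T{\left(b \right)} \right)} = \left(\left(-1\right) \left(-241353\right) + 5715\right) + \frac{\sqrt{6}}{52} = \left(241353 + 5715\right) + \frac{\sqrt{6}}{52} = 247068 + \frac{\sqrt{6}}{52}$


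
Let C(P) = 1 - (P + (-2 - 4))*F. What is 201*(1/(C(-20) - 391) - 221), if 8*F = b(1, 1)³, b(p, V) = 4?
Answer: -8084823/182 ≈ -44422.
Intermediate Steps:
F = 8 (F = (⅛)*4³ = (⅛)*64 = 8)
C(P) = 49 - 8*P (C(P) = 1 - (P + (-2 - 4))*8 = 1 - (P - 6)*8 = 1 - (-6 + P)*8 = 1 - (-48 + 8*P) = 1 + (48 - 8*P) = 49 - 8*P)
201*(1/(C(-20) - 391) - 221) = 201*(1/((49 - 8*(-20)) - 391) - 221) = 201*(1/((49 + 160) - 391) - 221) = 201*(1/(209 - 391) - 221) = 201*(1/(-182) - 221) = 201*(-1/182 - 221) = 201*(-40223/182) = -8084823/182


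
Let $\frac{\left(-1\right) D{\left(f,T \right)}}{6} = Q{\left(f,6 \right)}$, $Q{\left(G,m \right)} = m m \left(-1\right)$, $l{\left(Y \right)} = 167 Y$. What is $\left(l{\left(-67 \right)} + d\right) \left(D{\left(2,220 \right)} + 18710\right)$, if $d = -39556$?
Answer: $-960399870$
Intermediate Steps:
$Q{\left(G,m \right)} = - m^{2}$ ($Q{\left(G,m \right)} = m^{2} \left(-1\right) = - m^{2}$)
$D{\left(f,T \right)} = 216$ ($D{\left(f,T \right)} = - 6 \left(- 6^{2}\right) = - 6 \left(\left(-1\right) 36\right) = \left(-6\right) \left(-36\right) = 216$)
$\left(l{\left(-67 \right)} + d\right) \left(D{\left(2,220 \right)} + 18710\right) = \left(167 \left(-67\right) - 39556\right) \left(216 + 18710\right) = \left(-11189 - 39556\right) 18926 = \left(-50745\right) 18926 = -960399870$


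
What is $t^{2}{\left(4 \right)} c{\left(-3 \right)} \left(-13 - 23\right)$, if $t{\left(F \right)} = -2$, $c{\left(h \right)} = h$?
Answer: $432$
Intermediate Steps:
$t^{2}{\left(4 \right)} c{\left(-3 \right)} \left(-13 - 23\right) = \left(-2\right)^{2} \left(-3\right) \left(-13 - 23\right) = 4 \left(-3\right) \left(-36\right) = \left(-12\right) \left(-36\right) = 432$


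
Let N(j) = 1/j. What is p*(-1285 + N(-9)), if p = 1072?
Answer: -12398752/9 ≈ -1.3776e+6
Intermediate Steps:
p*(-1285 + N(-9)) = 1072*(-1285 + 1/(-9)) = 1072*(-1285 - 1/9) = 1072*(-11566/9) = -12398752/9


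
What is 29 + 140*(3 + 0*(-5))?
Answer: 449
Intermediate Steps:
29 + 140*(3 + 0*(-5)) = 29 + 140*(3 + 0) = 29 + 140*3 = 29 + 420 = 449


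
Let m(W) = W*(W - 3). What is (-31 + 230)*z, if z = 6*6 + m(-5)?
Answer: 15124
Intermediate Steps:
m(W) = W*(-3 + W)
z = 76 (z = 6*6 - 5*(-3 - 5) = 36 - 5*(-8) = 36 + 40 = 76)
(-31 + 230)*z = (-31 + 230)*76 = 199*76 = 15124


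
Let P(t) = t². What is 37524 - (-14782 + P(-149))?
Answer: 30105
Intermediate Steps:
37524 - (-14782 + P(-149)) = 37524 - (-14782 + (-149)²) = 37524 - (-14782 + 22201) = 37524 - 1*7419 = 37524 - 7419 = 30105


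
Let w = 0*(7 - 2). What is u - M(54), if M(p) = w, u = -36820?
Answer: -36820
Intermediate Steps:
w = 0 (w = 0*5 = 0)
M(p) = 0
u - M(54) = -36820 - 1*0 = -36820 + 0 = -36820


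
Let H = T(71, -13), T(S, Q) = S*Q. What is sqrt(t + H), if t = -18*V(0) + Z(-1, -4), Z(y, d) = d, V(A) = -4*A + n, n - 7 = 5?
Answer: 3*I*sqrt(127) ≈ 33.808*I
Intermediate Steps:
T(S, Q) = Q*S
n = 12 (n = 7 + 5 = 12)
V(A) = 12 - 4*A (V(A) = -4*A + 12 = 12 - 4*A)
H = -923 (H = -13*71 = -923)
t = -220 (t = -18*(12 - 4*0) - 4 = -18*(12 + 0) - 4 = -18*12 - 4 = -216 - 4 = -220)
sqrt(t + H) = sqrt(-220 - 923) = sqrt(-1143) = 3*I*sqrt(127)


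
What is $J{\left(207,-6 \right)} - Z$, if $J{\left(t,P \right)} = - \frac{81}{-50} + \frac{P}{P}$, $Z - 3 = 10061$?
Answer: $- \frac{503069}{50} \approx -10061.0$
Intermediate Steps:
$Z = 10064$ ($Z = 3 + 10061 = 10064$)
$J{\left(t,P \right)} = \frac{131}{50}$ ($J{\left(t,P \right)} = \left(-81\right) \left(- \frac{1}{50}\right) + 1 = \frac{81}{50} + 1 = \frac{131}{50}$)
$J{\left(207,-6 \right)} - Z = \frac{131}{50} - 10064 = - \frac{503069}{50}$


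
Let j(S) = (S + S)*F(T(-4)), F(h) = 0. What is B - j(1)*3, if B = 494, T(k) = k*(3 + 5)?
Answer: 494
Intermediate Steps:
T(k) = 8*k (T(k) = k*8 = 8*k)
j(S) = 0 (j(S) = (S + S)*0 = (2*S)*0 = 0)
B - j(1)*3 = 494 - 0*3 = 494 - 1*0 = 494 + 0 = 494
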